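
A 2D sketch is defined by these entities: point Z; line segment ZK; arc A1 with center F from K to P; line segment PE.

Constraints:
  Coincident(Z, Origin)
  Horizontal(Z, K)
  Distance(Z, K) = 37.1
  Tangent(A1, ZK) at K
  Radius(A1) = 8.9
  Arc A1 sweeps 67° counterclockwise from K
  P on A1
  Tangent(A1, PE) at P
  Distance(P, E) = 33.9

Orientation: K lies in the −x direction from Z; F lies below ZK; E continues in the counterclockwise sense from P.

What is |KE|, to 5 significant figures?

42.440

Z is at the origin; Z and K share the same y with |ZK| = 37.1 and K on the −x side, so K = (-37.100, 0.0000). Tangency of A1 to ZK means the radius FK is perpendicular to ZK, so F = K + (0, -8.9) = (-37.100, -8.9000). On A1, K sits at bearing 90° from F; a 67° counterclockwise sweep puts P at bearing 157°, so P = F + 8.9·(cos 157°, sin 157°) = (-45.292, -5.4225). The tangent condition forces FP to be normal to PE, so PE runs along (−sin 157°, cos 157°); with |PE| = 33.9, E = (-58.538, -36.628). Then |KE| = |E − K| = 42.440.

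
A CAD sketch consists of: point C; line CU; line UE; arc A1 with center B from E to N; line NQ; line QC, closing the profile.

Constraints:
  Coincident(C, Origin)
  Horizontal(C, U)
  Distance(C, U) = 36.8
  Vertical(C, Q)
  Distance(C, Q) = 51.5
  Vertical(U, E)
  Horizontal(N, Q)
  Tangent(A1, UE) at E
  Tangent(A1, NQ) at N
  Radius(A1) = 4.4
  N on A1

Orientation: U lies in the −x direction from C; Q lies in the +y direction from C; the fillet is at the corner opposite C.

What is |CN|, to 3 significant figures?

60.8

C is at the origin; CU is horizontal with |CU| = 36.8 and U on the −x side, so U = (-36.8, 0.00). C and Q share the same x with |CQ| = 51.5 and Q on the +y side, so Q = (0.00, 51.5). The virtual corner opposite C is at (-36.8, 51.5). Since A1 is tangent to UE there, BE ⟂ UE and the tangent condition forces BN to be normal to NQ, with radius 4.4, so the center B sits 4.4 in from both sides at B = (-32.4, 47.1). That places the tangent points at E = (-36.8, 47.1) on UE and N = (-32.4, 51.5) on NQ. Then |CN| = |N − C| = 60.8.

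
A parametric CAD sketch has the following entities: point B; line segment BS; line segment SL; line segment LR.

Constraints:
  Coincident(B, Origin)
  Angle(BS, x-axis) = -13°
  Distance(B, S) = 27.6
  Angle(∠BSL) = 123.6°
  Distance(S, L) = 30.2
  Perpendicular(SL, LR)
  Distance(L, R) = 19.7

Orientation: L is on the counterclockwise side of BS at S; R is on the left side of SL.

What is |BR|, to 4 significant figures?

45.59

∠BSL = 123.6°, so SL runs at -13.0° + (180° − 123.6°) = 43.40° from the x-axis; with |SL| = 30.2, L = S + 30.2·(cos 43.40°, sin 43.40°) = (48.84, 14.54). SL is perpendicular to LR; with |LR| = 19.7 on the left of SL, R = L + 19.7·(-0.6871, 0.7266) = (35.30, 28.85). Then |BR| = |R − B| = 45.59.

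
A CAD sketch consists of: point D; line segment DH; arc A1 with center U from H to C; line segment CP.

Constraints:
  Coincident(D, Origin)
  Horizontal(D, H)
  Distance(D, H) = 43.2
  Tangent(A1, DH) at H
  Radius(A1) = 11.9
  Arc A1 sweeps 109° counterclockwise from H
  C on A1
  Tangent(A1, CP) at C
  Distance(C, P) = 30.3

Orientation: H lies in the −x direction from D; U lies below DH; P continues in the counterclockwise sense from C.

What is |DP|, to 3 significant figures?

62.9

On A1, H sits at bearing 90° from U; a 109° counterclockwise sweep puts C at bearing 199°, so C = U + 11.9·(cos 199°, sin 199°) = (-54.5, -15.8). Since A1 is tangent to CP there, UC ⟂ CP, so CP runs along (−sin 199°, cos 199°); with |CP| = 30.3, P = (-44.6, -44.4). Then |DP| = |P − D| = 62.9.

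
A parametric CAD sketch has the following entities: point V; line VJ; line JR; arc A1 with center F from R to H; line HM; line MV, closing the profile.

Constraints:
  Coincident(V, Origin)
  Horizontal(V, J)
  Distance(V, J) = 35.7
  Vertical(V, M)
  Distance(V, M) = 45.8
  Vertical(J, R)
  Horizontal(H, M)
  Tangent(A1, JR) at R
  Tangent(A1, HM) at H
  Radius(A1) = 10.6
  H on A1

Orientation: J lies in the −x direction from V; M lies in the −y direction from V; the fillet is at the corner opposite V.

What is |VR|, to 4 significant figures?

50.14

V is at the origin; VJ is horizontal with |VJ| = 35.7 and J on the −x side, so J = (-35.70, 0.000). VM is vertical with |VM| = 45.8 and M on the −y side, so M = (0.000, -45.80). The virtual corner opposite V is at (-35.70, -45.80). The tangent condition forces FR to be normal to JR and tangency of A1 to HM means the radius FH is perpendicular to HM, with radius 10.6, so the center F sits 10.6 in from both sides at F = (-25.10, -35.20). That places the tangent points at R = (-35.70, -35.20) on JR and H = (-25.10, -45.80) on HM. Then |VR| = |R − V| = 50.14.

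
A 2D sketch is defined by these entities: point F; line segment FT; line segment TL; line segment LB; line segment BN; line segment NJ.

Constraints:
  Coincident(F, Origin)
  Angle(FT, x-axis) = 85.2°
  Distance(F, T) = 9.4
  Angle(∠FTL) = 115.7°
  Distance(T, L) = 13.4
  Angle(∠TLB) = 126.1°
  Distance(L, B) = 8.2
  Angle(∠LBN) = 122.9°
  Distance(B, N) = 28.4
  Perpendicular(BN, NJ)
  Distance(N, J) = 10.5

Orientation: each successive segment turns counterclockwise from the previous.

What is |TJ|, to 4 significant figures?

29.43

∠LBN = 122.9° gives BN at -99.50° from the x-axis; with |BN| = 28.4, N = (-22.97, -15.10). BN is perpendicular to NJ, so NJ runs at -9.500°; with |NJ| = 10.5, J = (-12.62, -16.83). Then |TJ| = |J − T| = 29.43.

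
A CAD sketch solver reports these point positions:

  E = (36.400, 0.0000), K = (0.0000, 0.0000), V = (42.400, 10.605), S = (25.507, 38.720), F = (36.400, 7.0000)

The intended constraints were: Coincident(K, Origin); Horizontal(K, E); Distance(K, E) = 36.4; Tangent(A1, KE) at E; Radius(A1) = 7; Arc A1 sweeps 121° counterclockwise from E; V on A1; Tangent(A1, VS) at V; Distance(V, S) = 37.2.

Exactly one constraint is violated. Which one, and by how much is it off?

Distance(V, S) = 37.2 — off by 4.40.

K = (0.00, 0.00) ✓; K.y = 0.00, E.y = 0.00 ✓; |KE| = 36.40 ✓; ∠(FE, EK) = 90.00° ✓; |FE| = 7.000 ✓; bearing(F→V) − bearing(F→E) = 121.0° ✓; |FV| = 7.000 ✓; ∠(FV, VS) = 90.00° ✓; |VS| = 32.80 ✗.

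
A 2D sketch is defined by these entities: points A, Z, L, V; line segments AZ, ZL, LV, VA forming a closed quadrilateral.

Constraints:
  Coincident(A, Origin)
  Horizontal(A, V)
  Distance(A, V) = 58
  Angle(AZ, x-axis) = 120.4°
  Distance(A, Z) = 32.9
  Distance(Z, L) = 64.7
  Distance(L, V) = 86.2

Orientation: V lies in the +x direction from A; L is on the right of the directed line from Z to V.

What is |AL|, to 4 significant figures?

41.49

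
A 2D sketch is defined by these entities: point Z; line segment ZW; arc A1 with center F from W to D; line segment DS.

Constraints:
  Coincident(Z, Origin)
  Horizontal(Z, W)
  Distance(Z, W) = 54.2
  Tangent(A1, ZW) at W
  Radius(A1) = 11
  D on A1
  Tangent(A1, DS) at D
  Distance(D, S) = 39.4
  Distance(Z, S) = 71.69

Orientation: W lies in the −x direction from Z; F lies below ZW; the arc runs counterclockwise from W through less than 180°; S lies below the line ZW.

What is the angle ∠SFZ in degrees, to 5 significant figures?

95.167°

Z is at the origin; Z and W share the same y with |ZW| = 54.2 and W on the −x side, so W = (-54.200, 0.0000). Since A1 is tangent to ZW there, FW ⟂ ZW, so F = W + (0, -11) = (-54.200, -11.000). Since FD ⟂ DS (tangency), |FS| = √(11.0² + 39.4²) = 40.907 regardless of where D sits on A1. So S lies on both circle(Z, 71.69) and circle(F, 40.907); the below-ZW intersection is S = (-49.707, -51.659). D is the foot of the tangent from S: D = (-64.406, -15.104).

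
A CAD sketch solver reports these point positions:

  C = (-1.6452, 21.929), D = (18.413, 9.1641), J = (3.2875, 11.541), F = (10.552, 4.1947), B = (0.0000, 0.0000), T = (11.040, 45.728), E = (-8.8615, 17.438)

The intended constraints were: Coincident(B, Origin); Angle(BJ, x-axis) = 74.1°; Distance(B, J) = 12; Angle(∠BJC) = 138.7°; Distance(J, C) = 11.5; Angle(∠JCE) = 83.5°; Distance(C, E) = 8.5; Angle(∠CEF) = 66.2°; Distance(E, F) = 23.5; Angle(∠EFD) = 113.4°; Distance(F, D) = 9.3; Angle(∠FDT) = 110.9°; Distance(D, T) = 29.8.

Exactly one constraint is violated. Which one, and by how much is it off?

Distance(D, T) = 29.8 — off by 7.50.

B = (0.00, 0.00) ✓; BJ at 74.10° ✓; |BJ| = 12.00 ✓; ∠BJC = 138.7° ✓; |JC| = 11.50 ✓; ∠JCE = 83.50° ✓; |CE| = 8.500 ✓; ∠CEF = 66.20° ✓; |EF| = 23.50 ✓; ∠EFD = 113.4° ✓; |FD| = 9.300 ✓; ∠FDT = 110.9° ✓; |DT| = 37.30 ✗.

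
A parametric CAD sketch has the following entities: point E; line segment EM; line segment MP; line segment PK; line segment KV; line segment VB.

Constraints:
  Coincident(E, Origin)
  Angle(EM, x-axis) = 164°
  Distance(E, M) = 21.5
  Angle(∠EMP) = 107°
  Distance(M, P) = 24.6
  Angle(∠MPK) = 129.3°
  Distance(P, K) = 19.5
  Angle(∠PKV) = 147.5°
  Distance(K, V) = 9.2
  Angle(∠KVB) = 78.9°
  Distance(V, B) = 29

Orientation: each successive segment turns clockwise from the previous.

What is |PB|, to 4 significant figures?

26.94

E is at the origin; EM runs at 164.0° with length 21.5, so M = (-20.67, 5.926). ∠EMP = 107.0° gives MP at 91.00° from the x-axis; with |MP| = 24.6, P = (-21.10, 30.52). ∠MPK = 129.3° gives PK at 40.30° from the x-axis; with |PK| = 19.5, K = (-6.224, 43.13). ∠PKV = 147.5° gives KV at 7.800° from the x-axis; with |KV| = 9.2, V = (2.890, 44.38). ∠KVB = 78.9° gives VB at -93.30° from the x-axis; with |VB| = 29.0, B = (1.221, 15.43). Then |PB| = |B − P| = 26.94.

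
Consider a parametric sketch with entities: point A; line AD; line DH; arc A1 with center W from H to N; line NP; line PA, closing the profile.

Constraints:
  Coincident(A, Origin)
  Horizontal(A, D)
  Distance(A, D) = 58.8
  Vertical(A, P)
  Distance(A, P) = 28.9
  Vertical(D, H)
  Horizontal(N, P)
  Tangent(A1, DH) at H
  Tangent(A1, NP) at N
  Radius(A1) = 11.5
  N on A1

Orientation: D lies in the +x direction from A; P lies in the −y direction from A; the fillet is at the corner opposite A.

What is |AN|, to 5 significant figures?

55.430

A is at the origin; AD is horizontal with |AD| = 58.8 and D on the +x side, so D = (58.800, 0.0000). AP is vertical with |AP| = 28.9 and P on the −y side, so P = (0.0000, -28.900). The virtual corner opposite A is at (58.800, -28.900). A1 meets DH tangentially, so WH is at right angles to DH and since A1 is tangent to NP there, WN ⟂ NP, with radius 11.5, so the center W sits 11.5 in from both sides at W = (47.300, -17.400). That places the tangent points at H = (58.800, -17.400) on DH and N = (47.300, -28.900) on NP. Then |AN| = |N − A| = 55.430.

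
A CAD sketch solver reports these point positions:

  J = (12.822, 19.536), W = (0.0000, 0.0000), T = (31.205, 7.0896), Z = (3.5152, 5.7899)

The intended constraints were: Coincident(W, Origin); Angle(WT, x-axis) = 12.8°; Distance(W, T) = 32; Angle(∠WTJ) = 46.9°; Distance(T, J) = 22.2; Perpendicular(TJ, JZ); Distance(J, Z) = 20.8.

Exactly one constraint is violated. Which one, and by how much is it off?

Distance(J, Z) = 20.8 — off by 4.20.

W = (0.00, 0.00) ✓; WT at 12.80° ✓; |WT| = 32.00 ✓; ∠WTJ = 46.90° ✓; |TJ| = 22.20 ✓; ∠(TJ, JZ) = 90.00° ✓; |JZ| = 16.60 ✗.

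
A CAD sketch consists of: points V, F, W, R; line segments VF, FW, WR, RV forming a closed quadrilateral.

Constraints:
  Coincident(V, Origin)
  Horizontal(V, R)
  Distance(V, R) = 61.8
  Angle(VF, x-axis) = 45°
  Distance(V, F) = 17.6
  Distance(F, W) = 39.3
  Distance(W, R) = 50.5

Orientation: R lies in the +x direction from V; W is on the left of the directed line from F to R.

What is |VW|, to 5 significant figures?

56.796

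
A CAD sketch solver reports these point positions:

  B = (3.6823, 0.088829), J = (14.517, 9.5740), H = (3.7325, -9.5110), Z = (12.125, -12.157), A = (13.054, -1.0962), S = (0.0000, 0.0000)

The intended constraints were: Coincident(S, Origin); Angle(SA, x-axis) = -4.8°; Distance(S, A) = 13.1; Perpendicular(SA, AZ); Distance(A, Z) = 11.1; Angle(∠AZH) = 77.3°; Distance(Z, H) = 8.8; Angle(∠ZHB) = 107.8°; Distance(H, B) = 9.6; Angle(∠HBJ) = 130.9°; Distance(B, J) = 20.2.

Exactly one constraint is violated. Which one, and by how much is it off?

Distance(B, J) = 20.2 — off by 5.80.

S = (0.00, 0.00) ✓; SA at -4.800° ✓; |SA| = 13.10 ✓; ∠(SA, AZ) = 90.00° ✓; |AZ| = 11.10 ✓; ∠AZH = 77.30° ✓; |ZH| = 8.800 ✓; ∠ZHB = 107.8° ✓; |HB| = 9.600 ✓; ∠HBJ = 130.9° ✓; |BJ| = 14.40 ✗.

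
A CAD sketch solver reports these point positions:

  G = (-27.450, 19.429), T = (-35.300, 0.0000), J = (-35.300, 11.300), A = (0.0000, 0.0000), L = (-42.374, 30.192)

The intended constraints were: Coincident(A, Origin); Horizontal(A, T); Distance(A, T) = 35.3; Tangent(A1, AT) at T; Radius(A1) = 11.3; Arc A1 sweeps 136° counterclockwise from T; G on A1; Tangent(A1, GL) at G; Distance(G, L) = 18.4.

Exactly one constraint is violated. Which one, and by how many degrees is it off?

Tangent(A1, GL) at G — off by 8.20°.

A = (0.00, 0.00) ✓; A.y = 0.00, T.y = 0.00 ✓; |AT| = 35.30 ✓; ∠(JT, TA) = 90.00° ✓; |JT| = 11.30 ✓; bearing(J→G) − bearing(J→T) = 136.0° ✓; |JG| = 11.30 ✓; ∠(JG, GL) = 81.80° ✗; |GL| = 18.40 ✓.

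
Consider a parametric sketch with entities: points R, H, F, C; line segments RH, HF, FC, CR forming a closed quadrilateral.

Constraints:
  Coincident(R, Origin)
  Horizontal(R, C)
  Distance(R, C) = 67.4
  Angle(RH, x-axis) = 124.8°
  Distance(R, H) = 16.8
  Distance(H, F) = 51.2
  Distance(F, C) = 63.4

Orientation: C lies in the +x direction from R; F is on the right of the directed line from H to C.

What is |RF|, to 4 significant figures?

34.70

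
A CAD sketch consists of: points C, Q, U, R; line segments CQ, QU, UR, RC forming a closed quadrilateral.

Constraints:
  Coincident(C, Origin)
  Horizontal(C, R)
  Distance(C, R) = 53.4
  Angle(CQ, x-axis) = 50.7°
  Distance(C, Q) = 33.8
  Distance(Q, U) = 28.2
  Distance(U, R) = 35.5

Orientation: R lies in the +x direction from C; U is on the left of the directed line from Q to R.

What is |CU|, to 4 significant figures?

59.59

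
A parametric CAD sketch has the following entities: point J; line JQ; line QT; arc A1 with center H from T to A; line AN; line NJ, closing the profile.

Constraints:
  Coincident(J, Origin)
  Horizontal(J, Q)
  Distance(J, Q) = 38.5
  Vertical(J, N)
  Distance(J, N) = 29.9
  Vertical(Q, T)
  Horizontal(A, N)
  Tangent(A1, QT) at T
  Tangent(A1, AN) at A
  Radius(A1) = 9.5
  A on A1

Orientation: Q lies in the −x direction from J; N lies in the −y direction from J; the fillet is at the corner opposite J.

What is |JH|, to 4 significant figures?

35.46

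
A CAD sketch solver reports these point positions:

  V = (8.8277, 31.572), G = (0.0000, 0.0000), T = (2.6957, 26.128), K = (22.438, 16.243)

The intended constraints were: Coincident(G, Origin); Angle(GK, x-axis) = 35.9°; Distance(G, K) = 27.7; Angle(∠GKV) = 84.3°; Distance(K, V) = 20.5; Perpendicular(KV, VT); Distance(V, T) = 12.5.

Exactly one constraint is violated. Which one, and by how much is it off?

Distance(V, T) = 12.5 — off by 4.30.

G = (0.00, 0.00) ✓; GK at 35.90° ✓; |GK| = 27.70 ✓; ∠GKV = 84.30° ✓; |KV| = 20.50 ✓; ∠(KV, VT) = 90.00° ✓; |VT| = 8.200 ✗.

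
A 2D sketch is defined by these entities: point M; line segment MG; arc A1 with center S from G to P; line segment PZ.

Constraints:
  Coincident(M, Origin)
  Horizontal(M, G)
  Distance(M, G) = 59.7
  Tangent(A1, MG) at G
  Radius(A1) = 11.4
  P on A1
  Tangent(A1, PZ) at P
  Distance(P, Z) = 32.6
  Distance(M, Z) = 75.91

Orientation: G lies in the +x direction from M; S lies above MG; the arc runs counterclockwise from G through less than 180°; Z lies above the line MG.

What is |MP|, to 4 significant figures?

72.10

Checks: |SP| = 11.40 ✓; ∠(SP, PZ) = 90.00° ✓; |PZ| = 32.60 ✓; |MZ| = 75.91 ✓.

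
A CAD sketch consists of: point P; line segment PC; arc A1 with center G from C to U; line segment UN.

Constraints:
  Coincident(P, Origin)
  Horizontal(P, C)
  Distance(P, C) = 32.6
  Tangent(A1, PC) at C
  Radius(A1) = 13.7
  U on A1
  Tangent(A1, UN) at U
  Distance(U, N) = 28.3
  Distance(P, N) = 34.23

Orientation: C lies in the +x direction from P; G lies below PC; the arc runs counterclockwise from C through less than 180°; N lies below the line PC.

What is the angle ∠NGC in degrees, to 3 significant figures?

129°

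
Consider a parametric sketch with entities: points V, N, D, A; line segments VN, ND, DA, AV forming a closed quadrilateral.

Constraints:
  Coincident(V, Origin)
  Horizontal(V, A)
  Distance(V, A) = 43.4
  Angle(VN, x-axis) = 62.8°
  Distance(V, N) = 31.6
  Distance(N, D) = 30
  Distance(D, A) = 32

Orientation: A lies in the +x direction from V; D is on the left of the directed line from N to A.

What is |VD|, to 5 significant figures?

54.555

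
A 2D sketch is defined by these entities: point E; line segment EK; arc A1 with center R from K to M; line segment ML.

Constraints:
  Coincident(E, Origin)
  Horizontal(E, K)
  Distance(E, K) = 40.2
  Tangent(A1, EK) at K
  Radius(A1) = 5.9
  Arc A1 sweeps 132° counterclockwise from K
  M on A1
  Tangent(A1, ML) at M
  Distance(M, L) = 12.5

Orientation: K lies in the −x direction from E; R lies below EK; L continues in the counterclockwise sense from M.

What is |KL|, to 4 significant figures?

19.55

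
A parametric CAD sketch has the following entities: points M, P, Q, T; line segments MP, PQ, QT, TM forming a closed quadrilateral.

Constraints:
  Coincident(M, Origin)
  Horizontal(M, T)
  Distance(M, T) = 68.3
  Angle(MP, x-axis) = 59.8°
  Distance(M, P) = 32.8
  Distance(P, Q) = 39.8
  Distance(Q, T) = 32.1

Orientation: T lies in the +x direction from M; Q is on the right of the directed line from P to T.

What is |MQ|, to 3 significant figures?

37.2

Checks: |PQ| = 39.80 ✓; |QT| = 32.10 ✓.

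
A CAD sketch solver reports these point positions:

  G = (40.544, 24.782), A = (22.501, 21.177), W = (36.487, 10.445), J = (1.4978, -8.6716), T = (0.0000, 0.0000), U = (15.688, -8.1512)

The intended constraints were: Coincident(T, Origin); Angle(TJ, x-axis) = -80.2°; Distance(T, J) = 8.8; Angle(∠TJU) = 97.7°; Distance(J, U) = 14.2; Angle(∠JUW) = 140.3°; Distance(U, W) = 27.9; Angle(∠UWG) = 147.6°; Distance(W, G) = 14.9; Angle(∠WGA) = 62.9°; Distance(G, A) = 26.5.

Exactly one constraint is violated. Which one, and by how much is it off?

Distance(G, A) = 26.5 — off by 8.10.

T = (0.00, 0.00) ✓; TJ at -80.20° ✓; |TJ| = 8.800 ✓; ∠TJU = 97.70° ✓; |JU| = 14.20 ✓; ∠JUW = 140.3° ✓; |UW| = 27.90 ✓; ∠UWG = 147.6° ✓; |WG| = 14.90 ✓; ∠WGA = 62.90° ✓; |GA| = 18.40 ✗.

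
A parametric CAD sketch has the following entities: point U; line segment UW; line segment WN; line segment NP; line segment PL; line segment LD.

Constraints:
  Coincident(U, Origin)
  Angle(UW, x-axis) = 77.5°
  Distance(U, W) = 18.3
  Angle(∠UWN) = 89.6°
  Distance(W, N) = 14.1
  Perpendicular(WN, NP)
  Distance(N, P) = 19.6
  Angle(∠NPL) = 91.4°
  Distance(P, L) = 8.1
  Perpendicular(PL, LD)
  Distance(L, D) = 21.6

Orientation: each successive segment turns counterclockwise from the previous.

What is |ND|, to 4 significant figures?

8.810

∠NPL = 91.4° gives PL at -13.50° from the x-axis; with |PL| = 8.1, L = (-6.058, -0.2336). PL is perpendicular to LD, so LD runs at 76.50°; with |LD| = 21.6, D = (-1.016, 20.77). Then |ND| = |D − N| = 8.810.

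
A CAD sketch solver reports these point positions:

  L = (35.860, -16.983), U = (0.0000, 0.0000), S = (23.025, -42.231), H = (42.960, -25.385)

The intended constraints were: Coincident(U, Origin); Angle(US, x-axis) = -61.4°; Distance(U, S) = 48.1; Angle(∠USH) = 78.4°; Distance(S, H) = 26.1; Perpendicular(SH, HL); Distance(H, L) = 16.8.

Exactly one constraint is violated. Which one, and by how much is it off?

Distance(H, L) = 16.8 — off by 5.80.

U = (0.00, 0.00) ✓; US at -61.40° ✓; |US| = 48.10 ✓; ∠USH = 78.40° ✓; |SH| = 26.10 ✓; ∠(SH, HL) = 90.00° ✓; |HL| = 11.00 ✗.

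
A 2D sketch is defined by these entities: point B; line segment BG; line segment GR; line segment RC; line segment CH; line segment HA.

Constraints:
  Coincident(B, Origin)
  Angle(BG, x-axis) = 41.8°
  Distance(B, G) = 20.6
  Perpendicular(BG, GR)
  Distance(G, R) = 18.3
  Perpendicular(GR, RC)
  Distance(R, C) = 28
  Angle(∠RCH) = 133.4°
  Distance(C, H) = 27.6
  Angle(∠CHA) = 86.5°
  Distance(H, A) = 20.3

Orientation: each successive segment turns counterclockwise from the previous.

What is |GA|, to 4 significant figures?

34.69

∠RCH = 133.4° gives CH at -91.60° from the x-axis; with |CH| = 27.6, H = (-18.48, -18.88). ∠CHA = 86.5° gives HA at 1.900° from the x-axis; with |HA| = 20.3, A = (1.804, -18.21). Then |GA| = |A − G| = 34.69.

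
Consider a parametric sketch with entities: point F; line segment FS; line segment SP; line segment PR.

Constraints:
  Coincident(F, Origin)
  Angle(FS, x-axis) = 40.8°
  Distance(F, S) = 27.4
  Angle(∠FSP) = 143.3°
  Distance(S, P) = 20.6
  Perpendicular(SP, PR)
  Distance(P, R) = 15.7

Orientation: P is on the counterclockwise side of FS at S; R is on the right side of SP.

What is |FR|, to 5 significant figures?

53.300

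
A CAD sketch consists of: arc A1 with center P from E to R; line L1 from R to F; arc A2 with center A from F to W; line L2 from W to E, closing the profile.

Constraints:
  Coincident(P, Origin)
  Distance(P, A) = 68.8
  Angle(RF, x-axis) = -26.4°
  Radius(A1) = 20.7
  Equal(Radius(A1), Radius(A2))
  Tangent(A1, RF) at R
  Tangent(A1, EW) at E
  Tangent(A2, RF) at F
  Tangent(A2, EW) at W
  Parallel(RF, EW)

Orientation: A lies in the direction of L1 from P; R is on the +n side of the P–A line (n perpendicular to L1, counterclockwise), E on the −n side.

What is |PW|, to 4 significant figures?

71.85

The slot axis is L1's direction at -26.4°, so u = (cos -26.4°, sin -26.4°) = (0.8957, -0.4446) and n = (−sin -26.4°, cos -26.4°) = (0.4446, 0.8957). P is at the origin and A lies 68.8 along u from P, so A = 68.8·u = (61.62, -30.59). Tangency of A1 to both parallel lines with radius 20.7 puts R and E at P ± 20.7·n: R = (9.204, 18.54), E = (-9.204, -18.54). Equal radii place F and W the same way about A: F = A + 20.7·n = (70.83, -12.05), W = A − 20.7·n = (52.42, -49.13). Then |PW| = |W − P| = 71.85.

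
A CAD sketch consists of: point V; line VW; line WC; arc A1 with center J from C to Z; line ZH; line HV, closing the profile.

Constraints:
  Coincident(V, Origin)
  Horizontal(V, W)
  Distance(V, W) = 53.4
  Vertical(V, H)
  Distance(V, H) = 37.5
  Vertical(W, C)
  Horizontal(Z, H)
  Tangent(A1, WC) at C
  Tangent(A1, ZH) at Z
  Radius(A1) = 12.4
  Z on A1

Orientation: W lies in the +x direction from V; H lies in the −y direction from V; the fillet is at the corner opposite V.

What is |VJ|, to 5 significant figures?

48.073

V is at the origin; VW is horizontal with |VW| = 53.4 and W on the +x side, so W = (53.400, 0.0000). VH is vertical with |VH| = 37.5 and H on the −y side, so H = (0.0000, -37.500). The virtual corner opposite V is at (53.400, -37.500). Since A1 is tangent to WC there, JC ⟂ WC and the tangent condition forces JZ to be normal to ZH, with radius 12.4, so the center J sits 12.4 in from both sides at J = (41.000, -25.100). Then |VJ| = |J − V| = 48.073.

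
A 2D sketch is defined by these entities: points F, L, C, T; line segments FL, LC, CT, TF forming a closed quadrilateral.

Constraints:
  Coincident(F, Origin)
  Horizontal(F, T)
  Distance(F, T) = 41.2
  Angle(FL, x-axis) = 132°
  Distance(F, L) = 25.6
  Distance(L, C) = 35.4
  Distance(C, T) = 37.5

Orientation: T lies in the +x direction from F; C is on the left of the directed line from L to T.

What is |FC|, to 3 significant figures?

33.2

F is at the origin; F and T share the same y with |FT| = 41.2 and T in +x, so T = (41.2, 0). FL runs at 132.0° with |FL| = 25.6, so L = (-17.1, 19.0). C is determined by |LC| = 35.4 and |CT| = 37.5 together: it lies at the intersection of circle(L, 35.4) and circle(T, 37.5). With |LT| = 61.4, the foot of the radical line on LT is 29.4 from L and the perpendicular offset is √(35.4² − 29.4²) = 19.7. Taking the left-of-LT solution: C = (16.9, 28.6).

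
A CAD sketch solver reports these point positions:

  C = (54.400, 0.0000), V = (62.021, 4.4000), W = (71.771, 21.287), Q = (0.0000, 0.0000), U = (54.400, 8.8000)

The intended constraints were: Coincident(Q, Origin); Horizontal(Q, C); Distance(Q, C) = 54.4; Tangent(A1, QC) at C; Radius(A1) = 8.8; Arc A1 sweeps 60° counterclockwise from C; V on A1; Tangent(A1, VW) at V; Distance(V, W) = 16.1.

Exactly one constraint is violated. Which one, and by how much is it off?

Distance(V, W) = 16.1 — off by 3.40.

Q = (0.00, 0.00) ✓; Q.y = 0.00, C.y = 0.00 ✓; |QC| = 54.40 ✓; ∠(UC, CQ) = 90.00° ✓; |UC| = 8.800 ✓; bearing(U→V) − bearing(U→C) = 60.00° ✓; |UV| = 8.800 ✓; ∠(UV, VW) = 90.00° ✓; |VW| = 19.50 ✗.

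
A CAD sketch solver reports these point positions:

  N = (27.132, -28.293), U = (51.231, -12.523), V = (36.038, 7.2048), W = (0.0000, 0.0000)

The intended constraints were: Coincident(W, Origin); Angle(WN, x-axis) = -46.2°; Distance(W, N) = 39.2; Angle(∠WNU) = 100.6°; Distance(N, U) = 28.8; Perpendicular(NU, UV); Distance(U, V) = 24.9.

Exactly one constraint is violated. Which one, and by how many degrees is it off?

Perpendicular(NU, UV) — off by 4.40°.

W = (0.00, 0.00) ✓; WN at -46.20° ✓; |WN| = 39.20 ✓; ∠WNU = 100.6° ✓; |NU| = 28.80 ✓; ∠(NU, UV) = 94.40° ✗; |UV| = 24.90 ✓.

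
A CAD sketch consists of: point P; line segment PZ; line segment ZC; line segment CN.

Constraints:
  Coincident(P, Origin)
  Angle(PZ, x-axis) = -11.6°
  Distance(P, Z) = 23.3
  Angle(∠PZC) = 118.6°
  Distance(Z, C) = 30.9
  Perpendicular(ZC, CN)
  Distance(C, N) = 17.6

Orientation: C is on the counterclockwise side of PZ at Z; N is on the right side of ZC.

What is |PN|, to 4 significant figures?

56.72

∠PZC = 118.6°, so ZC runs at -11.6° + (180° − 118.6°) = 49.80° from the x-axis; with |ZC| = 30.9, C = Z + 30.9·(cos 49.80°, sin 49.80°) = (42.77, 18.92). ZC is perpendicular to CN; with |CN| = 17.6 on the right of ZC, N = C + 17.6·(0.7638, -0.6455) = (56.21, 7.556). Then |PN| = |N − P| = 56.72.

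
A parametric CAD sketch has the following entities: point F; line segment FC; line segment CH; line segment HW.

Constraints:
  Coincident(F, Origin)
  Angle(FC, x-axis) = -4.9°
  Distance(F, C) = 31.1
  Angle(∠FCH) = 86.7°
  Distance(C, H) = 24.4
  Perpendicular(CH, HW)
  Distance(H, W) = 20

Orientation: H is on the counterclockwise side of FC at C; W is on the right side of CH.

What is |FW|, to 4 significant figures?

55.83

∠FCH = 86.7°, so CH runs at -4.9° + (180° − 86.7°) = 88.40° from the x-axis; with |CH| = 24.4, H = C + 24.4·(cos 88.40°, sin 88.40°) = (31.67, 21.73). CH ⟂ HW; with |HW| = 20.0 on the right of CH, W = H + 20.0·(0.9996, -0.02792) = (51.66, 21.18). Then |FW| = |W − F| = 55.83.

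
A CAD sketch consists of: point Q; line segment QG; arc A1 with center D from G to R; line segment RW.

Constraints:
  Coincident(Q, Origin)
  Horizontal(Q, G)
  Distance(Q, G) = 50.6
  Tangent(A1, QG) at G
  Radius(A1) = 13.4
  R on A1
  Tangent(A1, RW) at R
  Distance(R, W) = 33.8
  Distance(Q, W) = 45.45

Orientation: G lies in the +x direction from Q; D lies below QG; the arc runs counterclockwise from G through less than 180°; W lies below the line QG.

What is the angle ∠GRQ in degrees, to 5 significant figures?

135.99°

Checks: |DG| = 13.40 ✓; |DR| = 13.40 ✓; ∠(DR, RW) = 90.00° ✓; |RW| = 33.80 ✓; |QW| = 45.45 ✓.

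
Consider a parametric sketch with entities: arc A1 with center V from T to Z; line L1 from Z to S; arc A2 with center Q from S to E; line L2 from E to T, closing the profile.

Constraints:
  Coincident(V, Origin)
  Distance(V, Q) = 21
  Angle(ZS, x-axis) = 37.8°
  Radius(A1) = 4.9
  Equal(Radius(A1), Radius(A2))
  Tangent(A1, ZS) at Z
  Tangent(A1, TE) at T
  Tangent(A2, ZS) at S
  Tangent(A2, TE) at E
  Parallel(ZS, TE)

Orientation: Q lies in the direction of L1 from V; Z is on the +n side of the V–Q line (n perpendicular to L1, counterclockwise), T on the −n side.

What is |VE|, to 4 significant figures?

21.56

The slot axis is L1's direction at 37.8°, so u = (cos 37.8°, sin 37.8°) = (0.7902, 0.6129) and n = (−sin 37.8°, cos 37.8°) = (-0.6129, 0.7902). V is at the origin and Q lies 21.0 along u from V, so Q = 21.0·u = (16.59, 12.87). Tangency of A1 to both parallel lines with radius 4.9 puts Z and T at V ± 4.9·n: Z = (-3.003, 3.872), T = (3.003, -3.872). Equal radii place S and E the same way about Q: S = Q + 4.9·n = (13.59, 16.74), E = Q − 4.9·n = (19.60, 8.999). Then |VE| = |E − V| = 21.56.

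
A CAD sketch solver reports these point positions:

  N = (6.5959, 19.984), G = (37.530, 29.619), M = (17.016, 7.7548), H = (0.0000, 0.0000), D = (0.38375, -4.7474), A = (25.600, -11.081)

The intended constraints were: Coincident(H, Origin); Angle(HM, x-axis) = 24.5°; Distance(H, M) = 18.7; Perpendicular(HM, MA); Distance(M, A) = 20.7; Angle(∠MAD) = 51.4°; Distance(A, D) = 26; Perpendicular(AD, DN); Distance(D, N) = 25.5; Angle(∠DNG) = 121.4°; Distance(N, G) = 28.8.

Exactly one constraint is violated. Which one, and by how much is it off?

Distance(N, G) = 28.8 — off by 3.60.

H = (0.00, 0.00) ✓; HM at 24.50° ✓; |HM| = 18.70 ✓; ∠(HM, MA) = 90.00° ✓; |MA| = 20.70 ✓; ∠MAD = 51.40° ✓; |AD| = 26.00 ✓; ∠(AD, DN) = 90.00° ✓; |DN| = 25.50 ✓; ∠DNG = 121.4° ✓; |NG| = 32.40 ✗.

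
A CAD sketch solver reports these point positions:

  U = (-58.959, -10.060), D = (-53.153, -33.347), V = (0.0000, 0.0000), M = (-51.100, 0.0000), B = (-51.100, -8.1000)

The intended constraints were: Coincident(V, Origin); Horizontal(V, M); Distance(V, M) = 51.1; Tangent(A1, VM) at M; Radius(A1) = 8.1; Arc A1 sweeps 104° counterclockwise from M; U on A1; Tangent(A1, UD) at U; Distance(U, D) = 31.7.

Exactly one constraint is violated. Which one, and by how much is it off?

Distance(U, D) = 31.7 — off by 7.70.

V = (0.00, 0.00) ✓; V.y = 0.00, M.y = 0.00 ✓; |VM| = 51.10 ✓; ∠(BM, MV) = 90.00° ✓; |BM| = 8.100 ✓; bearing(B→U) − bearing(B→M) = 104.0° ✓; |BU| = 8.100 ✓; ∠(BU, UD) = 90.00° ✓; |UD| = 24.00 ✗.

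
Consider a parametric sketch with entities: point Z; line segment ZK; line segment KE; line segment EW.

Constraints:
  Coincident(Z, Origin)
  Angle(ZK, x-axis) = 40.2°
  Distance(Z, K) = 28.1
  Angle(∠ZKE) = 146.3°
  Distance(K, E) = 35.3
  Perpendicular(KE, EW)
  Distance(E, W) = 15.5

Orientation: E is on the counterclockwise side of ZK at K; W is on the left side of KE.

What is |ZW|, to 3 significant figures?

58.7

∠ZKE = 146.3°, so KE runs at 40.2° + (180° − 146.3°) = 73.9° from the x-axis; with |KE| = 35.3, E = K + 35.3·(cos 73.9°, sin 73.9°) = (31.3, 52.1). The perpendicularity gives EW at right angles to KE; with |EW| = 15.5 on the left of KE, W = E + 15.5·(-0.961, 0.277) = (16.4, 56.4). Then |ZW| = |W − Z| = 58.7.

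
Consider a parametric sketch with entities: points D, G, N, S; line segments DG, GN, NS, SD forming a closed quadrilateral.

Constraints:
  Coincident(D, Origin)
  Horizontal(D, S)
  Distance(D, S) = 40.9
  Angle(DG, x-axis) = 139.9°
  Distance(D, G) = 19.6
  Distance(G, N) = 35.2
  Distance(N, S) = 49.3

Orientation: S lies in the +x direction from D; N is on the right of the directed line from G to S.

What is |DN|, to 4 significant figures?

21.10

Checks: |GN| = 35.20 ✓; |NS| = 49.30 ✓.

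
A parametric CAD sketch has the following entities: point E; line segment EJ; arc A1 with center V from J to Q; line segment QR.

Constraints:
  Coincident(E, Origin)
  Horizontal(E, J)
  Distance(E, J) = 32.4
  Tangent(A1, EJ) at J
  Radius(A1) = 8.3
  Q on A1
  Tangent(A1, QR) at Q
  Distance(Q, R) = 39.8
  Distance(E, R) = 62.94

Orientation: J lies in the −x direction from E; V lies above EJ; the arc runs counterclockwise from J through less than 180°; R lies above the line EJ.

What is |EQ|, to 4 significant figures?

27.36

Checks: |VJ| = 8.300 ✓; |VQ| = 8.300 ✓; ∠(VQ, QR) = 90.00° ✓; |QR| = 39.80 ✓; |ER| = 62.94 ✓.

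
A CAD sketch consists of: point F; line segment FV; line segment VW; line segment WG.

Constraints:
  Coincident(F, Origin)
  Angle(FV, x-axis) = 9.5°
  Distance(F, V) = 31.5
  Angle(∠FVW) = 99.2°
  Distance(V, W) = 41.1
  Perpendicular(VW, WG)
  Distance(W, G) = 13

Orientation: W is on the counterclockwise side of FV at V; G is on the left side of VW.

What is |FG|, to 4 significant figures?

49.56

F is at the origin; FV runs at 9.5° with length 31.5, so V = 31.5·(cos 9.5°, sin 9.5°) = (31.07, 5.199). ∠FVW = 99.2°, so VW runs at 9.5° + (180° − 99.2°) = 90.30° from the x-axis; with |VW| = 41.1, W = V + 41.1·(cos 90.30°, sin 90.30°) = (30.85, 46.30). VW is perpendicular to WG; with |WG| = 13.0 on the left of VW, G = W + 13.0·(-1.000, -0.005236) = (17.85, 46.23). Then |FG| = |G − F| = 49.56.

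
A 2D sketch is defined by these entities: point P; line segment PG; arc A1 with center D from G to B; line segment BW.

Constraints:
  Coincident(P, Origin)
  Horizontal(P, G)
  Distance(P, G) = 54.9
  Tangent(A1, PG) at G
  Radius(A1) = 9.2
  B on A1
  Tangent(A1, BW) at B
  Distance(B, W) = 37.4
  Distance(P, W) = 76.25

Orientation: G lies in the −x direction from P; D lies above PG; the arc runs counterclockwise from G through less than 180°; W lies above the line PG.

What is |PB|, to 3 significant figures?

48.0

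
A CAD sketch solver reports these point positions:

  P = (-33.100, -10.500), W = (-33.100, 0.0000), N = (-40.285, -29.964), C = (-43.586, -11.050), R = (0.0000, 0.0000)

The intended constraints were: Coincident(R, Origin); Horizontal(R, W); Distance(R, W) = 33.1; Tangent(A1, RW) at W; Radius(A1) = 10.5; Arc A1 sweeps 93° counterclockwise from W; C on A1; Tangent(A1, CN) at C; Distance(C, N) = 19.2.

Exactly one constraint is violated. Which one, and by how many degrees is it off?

Tangent(A1, CN) at C — off by 6.90°.

R = (0.00, 0.00) ✓; R.y = 0.00, W.y = 0.00 ✓; |RW| = 33.10 ✓; ∠(PW, WR) = 90.00° ✓; |PW| = 10.50 ✓; bearing(P→C) − bearing(P→W) = 93.00° ✓; |PC| = 10.50 ✓; ∠(PC, CN) = 83.10° ✗; |CN| = 19.20 ✓.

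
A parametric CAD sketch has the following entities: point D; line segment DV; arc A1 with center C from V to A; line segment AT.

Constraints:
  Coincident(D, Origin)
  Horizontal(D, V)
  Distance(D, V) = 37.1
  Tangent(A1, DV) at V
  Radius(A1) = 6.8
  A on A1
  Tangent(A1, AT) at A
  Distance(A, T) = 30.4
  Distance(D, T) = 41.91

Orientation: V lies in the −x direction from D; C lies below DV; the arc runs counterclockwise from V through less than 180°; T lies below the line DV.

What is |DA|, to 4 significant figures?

43.82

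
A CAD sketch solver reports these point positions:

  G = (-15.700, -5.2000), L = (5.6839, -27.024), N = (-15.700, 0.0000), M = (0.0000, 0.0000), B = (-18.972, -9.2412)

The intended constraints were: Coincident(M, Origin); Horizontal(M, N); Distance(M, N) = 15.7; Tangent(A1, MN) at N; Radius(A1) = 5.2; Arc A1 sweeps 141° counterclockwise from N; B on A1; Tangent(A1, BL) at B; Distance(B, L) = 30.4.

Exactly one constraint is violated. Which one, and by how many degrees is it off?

Tangent(A1, BL) at B — off by 3.20°.

M = (0.00, 0.00) ✓; M.y = 0.00, N.y = 0.00 ✓; |MN| = 15.70 ✓; ∠(GN, NM) = 90.00° ✓; |GN| = 5.200 ✓; bearing(G→B) − bearing(G→N) = 141.0° ✓; |GB| = 5.200 ✓; ∠(GB, BL) = 86.80° ✗; |BL| = 30.40 ✓.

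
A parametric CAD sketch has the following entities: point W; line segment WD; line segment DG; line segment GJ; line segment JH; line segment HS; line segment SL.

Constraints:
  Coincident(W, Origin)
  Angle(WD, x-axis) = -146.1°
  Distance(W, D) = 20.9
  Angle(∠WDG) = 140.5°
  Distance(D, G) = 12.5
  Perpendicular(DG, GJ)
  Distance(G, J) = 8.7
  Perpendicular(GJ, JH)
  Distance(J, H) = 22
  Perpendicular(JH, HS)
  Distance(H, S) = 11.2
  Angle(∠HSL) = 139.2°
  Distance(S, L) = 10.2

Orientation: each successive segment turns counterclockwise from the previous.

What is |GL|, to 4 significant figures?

18.43

The perpendicularity gives HS at right angles to JH, so HS runs at 163.4°; with |HS| = 11.2, S = (-17.03, -1.839). ∠HSL = 139.2° gives SL at -155.8° from the x-axis; with |SL| = 10.2, L = (-26.33, -6.020). Then |GL| = |L − G| = 18.43.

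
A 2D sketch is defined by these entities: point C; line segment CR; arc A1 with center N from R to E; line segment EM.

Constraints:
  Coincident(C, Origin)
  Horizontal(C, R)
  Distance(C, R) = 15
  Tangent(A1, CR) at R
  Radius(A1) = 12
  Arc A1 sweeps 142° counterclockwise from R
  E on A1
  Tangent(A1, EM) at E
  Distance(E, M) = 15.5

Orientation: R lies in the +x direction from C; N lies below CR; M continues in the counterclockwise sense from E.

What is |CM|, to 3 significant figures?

36.8

C is at the origin; CR is horizontal with |CR| = 15.0 and R on the +x side, so R = (15.0, 0.00). Tangency of A1 to CR means the radius NR is perpendicular to CR, so N = R + (0, -12) = (15.0, -12.0). On A1, R sits at bearing 90° from N; a 142° counterclockwise sweep puts E at bearing 232°, so E = N + 12.0·(cos 232°, sin 232°) = (7.61, -21.5). Since A1 is tangent to EM there, NE ⟂ EM, so EM runs along (−sin 232°, cos 232°); with |EM| = 15.5, M = (19.8, -31.0). Then |CM| = |M − C| = 36.8.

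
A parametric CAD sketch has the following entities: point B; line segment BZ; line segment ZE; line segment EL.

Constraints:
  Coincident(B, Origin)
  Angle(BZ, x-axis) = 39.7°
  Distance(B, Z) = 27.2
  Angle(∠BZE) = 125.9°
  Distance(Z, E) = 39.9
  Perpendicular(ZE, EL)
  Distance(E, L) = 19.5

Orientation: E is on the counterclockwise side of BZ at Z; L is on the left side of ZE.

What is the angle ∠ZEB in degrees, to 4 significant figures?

21.53°

B is at the origin; BZ runs at 39.7° with length 27.2, so Z = 27.2·(cos 39.7°, sin 39.7°) = (20.93, 17.37). ∠BZE = 125.9°, so ZE runs at 39.7° + (180° − 125.9°) = 93.80° from the x-axis; with |ZE| = 39.9, E = Z + 39.9·(cos 93.80°, sin 93.80°) = (18.28, 57.19). Then cos ∠ZEB = EZ·EB / (|EZ||EB|), giving 21.53°.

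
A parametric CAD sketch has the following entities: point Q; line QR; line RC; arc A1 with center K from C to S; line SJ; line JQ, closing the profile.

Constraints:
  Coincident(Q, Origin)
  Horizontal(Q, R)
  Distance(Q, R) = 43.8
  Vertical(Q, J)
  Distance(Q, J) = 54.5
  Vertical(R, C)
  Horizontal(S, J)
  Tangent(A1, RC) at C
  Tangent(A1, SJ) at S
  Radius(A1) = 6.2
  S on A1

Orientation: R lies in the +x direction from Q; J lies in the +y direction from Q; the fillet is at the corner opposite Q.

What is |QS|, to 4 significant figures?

66.21

Q is at the origin; QR is horizontal with |QR| = 43.8 and R on the +x side, so R = (43.80, 0.000). Q and J share the same x with |QJ| = 54.5 and J on the +y side, so J = (0.000, 54.50). The virtual corner opposite Q is at (43.80, 54.50). A1 meets RC tangentially, so KC is at right angles to RC and since A1 is tangent to SJ there, KS ⟂ SJ, with radius 6.2, so the center K sits 6.2 in from both sides at K = (37.60, 48.30). That places the tangent points at C = (43.80, 48.30) on RC and S = (37.60, 54.50) on SJ. Then |QS| = |S − Q| = 66.21.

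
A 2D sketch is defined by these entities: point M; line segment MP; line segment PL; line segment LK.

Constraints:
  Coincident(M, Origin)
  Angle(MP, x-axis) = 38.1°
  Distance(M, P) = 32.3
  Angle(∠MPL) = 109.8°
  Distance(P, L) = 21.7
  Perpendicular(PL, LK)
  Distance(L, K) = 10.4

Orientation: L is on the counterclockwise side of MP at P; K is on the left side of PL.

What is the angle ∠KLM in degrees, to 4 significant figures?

47.05°

∠MPL = 109.8°, so PL runs at 38.1° + (180° − 109.8°) = 108.3° from the x-axis; with |PL| = 21.7, L = P + 21.7·(cos 108.3°, sin 108.3°) = (18.60, 40.53). PL is perpendicular to LK; with |LK| = 10.4 on the left of PL, K = L + 10.4·(-0.9494, -0.3140) = (8.730, 37.27). Then cos ∠KLM = LK·LM / (|LK||LM|), giving 47.05°.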